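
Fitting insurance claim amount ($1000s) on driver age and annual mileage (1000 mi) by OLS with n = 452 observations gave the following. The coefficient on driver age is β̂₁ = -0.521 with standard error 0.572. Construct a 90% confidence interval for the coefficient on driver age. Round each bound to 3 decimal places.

df = n − k − 1 = 452 − 2 − 1 = 449.
t* = t_{0.05, 449} = 1.648254.
Margin = t* × SE = 1.648254 × 0.572 = 0.94280.
CI: -0.521 ± 0.94280 → (-1.464, 0.422).
With 90% confidence, each one-unit increase in driver age is associated with a change of between -1.464 and 0.422 $1000s in insurance claim amount, holding the other predictors fixed.

(-1.464, 0.422)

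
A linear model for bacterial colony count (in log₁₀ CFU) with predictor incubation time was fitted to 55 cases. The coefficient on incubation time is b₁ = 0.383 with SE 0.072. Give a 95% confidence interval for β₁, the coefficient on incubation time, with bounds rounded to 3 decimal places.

(0.239, 0.527)

df = n − 2 = 55 − 2 = 53.
t* = t_{0.025, 53} = 2.005746.
Margin = t* × SE = 2.005746 × 0.072 = 0.14441.
CI: 0.383 ± 0.14441 → (0.239, 0.527).
With 95% confidence, each one-unit increase in incubation time is associated with a change of between 0.239 and 0.527 log₁₀ CFU in bacterial colony count.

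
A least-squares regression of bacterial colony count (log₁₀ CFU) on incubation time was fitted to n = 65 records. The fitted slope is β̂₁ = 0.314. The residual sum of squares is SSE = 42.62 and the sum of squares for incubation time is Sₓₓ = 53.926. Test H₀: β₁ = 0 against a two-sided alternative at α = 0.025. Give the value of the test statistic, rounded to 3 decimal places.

MSE = SSE/(n − 2) = 42.62/63 = 0.676508.
SE(β̂₁) = √(MSE/Sₓₓ) = √(0.676508/53.926) = 0.112005.
t = 0.314 / 0.112005 = 2.803.
df = n − 2 = 63.
Two-sided p ≈ 0.0067, which is < 0.025, so reject H₀.
There is evidence that incubation time is associated with bacterial colony count.

t = 2.803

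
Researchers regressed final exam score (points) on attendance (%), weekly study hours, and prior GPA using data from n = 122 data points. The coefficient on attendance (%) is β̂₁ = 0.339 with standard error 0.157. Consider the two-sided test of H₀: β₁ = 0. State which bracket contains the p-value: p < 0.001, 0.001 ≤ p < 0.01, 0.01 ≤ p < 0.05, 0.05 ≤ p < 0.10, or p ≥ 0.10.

0.01 ≤ p < 0.05

t = 0.339 / 0.157 = 2.159.
df = n − k − 1 = 122 − 3 − 1 = 118.
Two-sided p = 2·P(T_{118} > |t|) ≈ 0.0329.
So 0.01 ≤ p < 0.05.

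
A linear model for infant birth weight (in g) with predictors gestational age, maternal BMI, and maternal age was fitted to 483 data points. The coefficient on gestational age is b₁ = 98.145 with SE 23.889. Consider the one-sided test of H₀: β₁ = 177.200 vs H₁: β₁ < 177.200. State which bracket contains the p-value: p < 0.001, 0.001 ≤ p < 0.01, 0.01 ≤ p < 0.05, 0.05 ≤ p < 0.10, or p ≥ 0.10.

t = (98.145 − 177.200) / 23.889 = -3.309.
df = n − k − 1 = 483 − 3 − 1 = 479.
One-sided p = P(T_{479} < t) ≈ 0.0005.
So p < 0.001.

p < 0.001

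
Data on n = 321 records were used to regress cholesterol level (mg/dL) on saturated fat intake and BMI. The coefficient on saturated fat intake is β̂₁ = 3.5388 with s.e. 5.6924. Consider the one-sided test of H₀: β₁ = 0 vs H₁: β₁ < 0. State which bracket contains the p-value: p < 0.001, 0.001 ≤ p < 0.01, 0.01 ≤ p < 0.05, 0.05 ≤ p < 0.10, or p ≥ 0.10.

t = 3.5388 / 5.6924 = 0.622.
df = n − k − 1 = 321 − 2 − 1 = 318.
One-sided p = P(T_{318} < t) ≈ 0.7327.
So p ≥ 0.10.

p ≥ 0.10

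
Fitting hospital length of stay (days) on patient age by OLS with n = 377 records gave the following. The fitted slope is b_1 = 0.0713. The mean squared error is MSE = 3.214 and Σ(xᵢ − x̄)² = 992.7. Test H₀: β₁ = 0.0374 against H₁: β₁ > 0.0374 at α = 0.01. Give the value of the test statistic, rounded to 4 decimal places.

SE(b_1) = √(MSE/Sₓₓ) = √(3.214/992.7) = 0.0569002.
t = (0.0713 − 0.0374) / 0.0569002 = 0.5958.
df = n − 2 = 375.
One-sided p ≈ 0.2758, which is ≥ 0.01, so fail to reject H₀.
The data do not give significant evidence that the true slope on patient age exceeds 0.0374 days per unit.

t = 0.5958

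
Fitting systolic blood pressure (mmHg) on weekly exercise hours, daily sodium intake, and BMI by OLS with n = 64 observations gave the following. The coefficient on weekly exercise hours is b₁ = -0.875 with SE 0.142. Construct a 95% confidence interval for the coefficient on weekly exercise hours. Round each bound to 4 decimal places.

df = n − k − 1 = 64 − 3 − 1 = 60.
t* = t_{0.025, 60} = 2.000298.
Margin = t* × SE = 2.000298 × 0.142 = 0.284042.
CI: -0.875 ± 0.284042 → (-1.1590, -0.5910).
With 95% confidence, each one-unit increase in weekly exercise hours is associated with a change of between -1.1590 and -0.5910 mmHg in systolic blood pressure, holding the other predictors fixed.

(-1.1590, -0.5910)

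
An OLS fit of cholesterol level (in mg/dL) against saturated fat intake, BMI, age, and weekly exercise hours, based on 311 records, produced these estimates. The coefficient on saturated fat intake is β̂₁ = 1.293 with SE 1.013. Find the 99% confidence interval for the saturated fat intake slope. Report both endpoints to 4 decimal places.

df = n − k − 1 = 311 − 4 − 1 = 306.
t* = t_{0.005, 306} = 2.591991.
Margin = t* × SE = 2.591991 × 1.013 = 2.625687.
CI: 1.293 ± 2.625687 → (-1.3327, 3.9187).
With 99% confidence, each one-unit increase in saturated fat intake is associated with a change of between -1.3327 and 3.9187 mg/dL in cholesterol level, holding the other predictors fixed.

(-1.3327, 3.9187)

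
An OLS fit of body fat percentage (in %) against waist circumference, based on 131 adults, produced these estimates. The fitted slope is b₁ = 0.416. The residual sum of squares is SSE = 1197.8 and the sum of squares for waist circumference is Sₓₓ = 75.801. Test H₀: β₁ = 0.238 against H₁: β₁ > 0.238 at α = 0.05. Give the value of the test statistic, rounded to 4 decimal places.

MSE = SSE/(n − 2) = 1197.8/129 = 9.28527.
SE(b₁) = √(MSE/Sₓₓ) = √(9.28527/75.801) = 0.349993.
t = (0.416 − 0.238) / 0.349993 = 0.5086.
df = n − 2 = 129.
One-sided p ≈ 0.3060, which is ≥ 0.05, so fail to reject H₀.
The data do not give significant evidence that the true slope on waist circumference exceeds 0.238 % per unit.

t = 0.5086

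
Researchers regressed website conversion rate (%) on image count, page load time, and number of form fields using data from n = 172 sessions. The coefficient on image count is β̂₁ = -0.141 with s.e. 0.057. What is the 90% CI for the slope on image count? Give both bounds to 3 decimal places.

(-0.235, -0.047)

df = n − k − 1 = 172 − 3 − 1 = 168.
t* = t_{0.05, 168} = 1.653974.
Margin = t* × SE = 1.653974 × 0.057 = 0.09428.
CI: -0.141 ± 0.09428 → (-0.235, -0.047).
With 90% confidence, each one-unit increase in image count is associated with a change of between -0.235 and -0.047 % in website conversion rate, holding the other predictors fixed.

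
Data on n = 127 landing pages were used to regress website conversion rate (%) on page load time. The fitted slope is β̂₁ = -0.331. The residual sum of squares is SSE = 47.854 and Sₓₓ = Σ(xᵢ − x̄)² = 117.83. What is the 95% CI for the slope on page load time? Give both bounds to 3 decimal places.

(-0.444, -0.218)

MSE = SSE/(n − 2) = 47.854/125 = 0.382832.
SE(β̂₁) = √(MSE/Sₓₓ) = √(0.382832/117.83) = 0.0570002.
df = n − 2 = 125.
t* = t_{0.025, 125} = 1.979124.
Margin = t* × SE = 1.979124 × 0.0570002 = 0.11281.
CI: -0.331 ± 0.11281 → (-0.444, -0.218).
With 95% confidence, each one-unit increase in page load time is associated with a change of between -0.444 and -0.218 % in website conversion rate.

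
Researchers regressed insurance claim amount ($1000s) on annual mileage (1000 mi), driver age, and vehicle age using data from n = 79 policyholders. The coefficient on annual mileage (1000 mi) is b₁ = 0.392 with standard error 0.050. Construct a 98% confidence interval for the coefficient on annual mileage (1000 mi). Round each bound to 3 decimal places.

(0.273, 0.511)

df = n − k − 1 = 79 − 3 − 1 = 75.
t* = t_{0.01, 75} = 2.377102.
Margin = t* × SE = 2.377102 × 0.050 = 0.11886.
CI: 0.392 ± 0.11886 → (0.273, 0.511).
With 98% confidence, each one-unit increase in annual mileage (1000 mi) is associated with a change of between 0.273 and 0.511 $1000s in insurance claim amount, holding the other predictors fixed.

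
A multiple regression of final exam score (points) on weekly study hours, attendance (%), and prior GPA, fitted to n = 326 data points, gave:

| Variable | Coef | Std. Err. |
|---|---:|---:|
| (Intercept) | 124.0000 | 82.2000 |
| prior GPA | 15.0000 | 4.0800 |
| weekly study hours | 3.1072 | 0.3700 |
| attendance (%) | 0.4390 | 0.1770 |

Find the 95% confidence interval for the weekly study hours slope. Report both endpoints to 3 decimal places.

(2.379, 3.835)

Read off: b = 3.1072, SE = 0.3700 for weekly study hours.
df = n − k − 1 = 326 − 3 − 1 = 322.
t* = t_{0.025, 322} = 1.967359.
Margin = t* × SE = 1.967359 × 0.3700 = 0.72792.
CI: 3.1072 ± 0.72792 → (2.379, 3.835).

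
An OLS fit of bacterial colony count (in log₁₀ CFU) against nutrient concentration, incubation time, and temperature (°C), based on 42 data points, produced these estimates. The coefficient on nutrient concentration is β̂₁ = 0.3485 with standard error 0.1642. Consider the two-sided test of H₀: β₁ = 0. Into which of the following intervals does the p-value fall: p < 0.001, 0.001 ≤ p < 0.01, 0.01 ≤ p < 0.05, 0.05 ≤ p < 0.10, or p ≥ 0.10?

t = 0.3485 / 0.1642 = 2.122.
df = n − k − 1 = 42 − 3 − 1 = 38.
Two-sided p = 2·P(T_{38} > |t|) ≈ 0.0404.
So 0.01 ≤ p < 0.05.

0.01 ≤ p < 0.05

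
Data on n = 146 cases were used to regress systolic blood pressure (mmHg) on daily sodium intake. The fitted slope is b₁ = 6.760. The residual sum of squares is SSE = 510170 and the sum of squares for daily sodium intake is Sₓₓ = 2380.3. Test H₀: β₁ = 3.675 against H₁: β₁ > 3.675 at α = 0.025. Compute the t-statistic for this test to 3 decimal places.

MSE = SSE/(n − 2) = 510170/144 = 3542.85.
SE(b₁) = √(MSE/Sₓₓ) = √(3542.85/2380.3) = 1.22.
t = (6.760 − 3.675) / 1.22 = 2.529.
df = n − 2 = 144.
One-sided p ≈ 0.0063, which is < 0.025, so reject H₀.
There is evidence that the true slope on daily sodium intake exceeds 3.675 mmHg per unit.

t = 2.529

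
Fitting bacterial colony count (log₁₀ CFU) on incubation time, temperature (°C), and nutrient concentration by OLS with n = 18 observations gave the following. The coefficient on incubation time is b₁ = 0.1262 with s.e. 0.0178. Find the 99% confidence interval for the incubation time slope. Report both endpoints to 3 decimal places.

df = n − k − 1 = 18 − 3 − 1 = 14.
t* = t_{0.005, 14} = 2.976843.
Margin = t* × SE = 2.976843 × 0.0178 = 0.05299.
CI: 0.1262 ± 0.05299 → (0.073, 0.179).
With 99% confidence, each one-unit increase in incubation time is associated with a change of between 0.073 and 0.179 log₁₀ CFU in bacterial colony count, holding the other predictors fixed.

(0.073, 0.179)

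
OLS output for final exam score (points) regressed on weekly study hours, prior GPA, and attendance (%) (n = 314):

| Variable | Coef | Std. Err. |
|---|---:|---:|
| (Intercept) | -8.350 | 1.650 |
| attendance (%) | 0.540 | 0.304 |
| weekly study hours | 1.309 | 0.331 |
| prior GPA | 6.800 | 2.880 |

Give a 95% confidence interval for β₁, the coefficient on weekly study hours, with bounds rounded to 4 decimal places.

(0.6577, 1.9603)

Read off: b = 1.309, SE = 0.331 for weekly study hours.
df = n − k − 1 = 314 − 3 − 1 = 310.
t* = t_{0.025, 310} = 1.967646.
Margin = t* × SE = 1.967646 × 0.331 = 0.651291.
CI: 1.309 ± 0.651291 → (0.6577, 1.9603).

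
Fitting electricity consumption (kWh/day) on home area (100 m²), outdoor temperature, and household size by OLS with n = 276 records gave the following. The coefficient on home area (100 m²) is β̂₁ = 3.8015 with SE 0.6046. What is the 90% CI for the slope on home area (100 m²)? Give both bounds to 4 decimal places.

(2.8036, 4.7994)

df = n − k − 1 = 276 − 3 − 1 = 272.
t* = t_{0.05, 272} = 1.650475.
Margin = t* × SE = 1.650475 × 0.6046 = 0.997877.
CI: 3.8015 ± 0.997877 → (2.8036, 4.7994).
With 90% confidence, each one-unit increase in home area (100 m²) is associated with a change of between 2.8036 and 4.7994 kWh/day in electricity consumption, holding the other predictors fixed.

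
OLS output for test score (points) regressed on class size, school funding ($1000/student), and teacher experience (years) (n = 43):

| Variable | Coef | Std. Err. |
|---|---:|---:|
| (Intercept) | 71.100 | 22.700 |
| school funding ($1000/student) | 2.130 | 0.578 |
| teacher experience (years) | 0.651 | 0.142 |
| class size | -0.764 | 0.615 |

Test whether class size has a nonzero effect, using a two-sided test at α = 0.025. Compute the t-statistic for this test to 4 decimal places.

Read off: b = -0.764, SE = 0.615 for class size.
H₀: β₁ = 0 vs H₁: β₁ ≠ 0.
t = -0.764 / 0.615 = -1.2423.
df = n − k − 1 = 43 − 3 − 1 = 39.
Two-sided p ≈ 0.2216, which is ≥ 0.025, so fail to reject H₀.
The data do not give significant evidence of an association between class size and test score, after adjusting for the other predictors.

t = -1.2423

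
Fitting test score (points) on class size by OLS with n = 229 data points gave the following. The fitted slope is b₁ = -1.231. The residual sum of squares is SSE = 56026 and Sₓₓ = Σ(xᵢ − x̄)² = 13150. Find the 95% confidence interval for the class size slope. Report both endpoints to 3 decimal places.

MSE = SSE/(n − 2) = 56026/227 = 246.811.
SE(b₁) = √(MSE/Sₓₓ) = √(246.811/13150) = 0.137.
df = n − 2 = 227.
t* = t_{0.025, 227} = 1.97047.
Margin = t* × SE = 1.97047 × 0.137 = 0.26995.
CI: -1.231 ± 0.26995 → (-1.501, -0.961).
With 95% confidence, each one-unit increase in class size is associated with a change of between -1.501 and -0.961 points in test score.

(-1.501, -0.961)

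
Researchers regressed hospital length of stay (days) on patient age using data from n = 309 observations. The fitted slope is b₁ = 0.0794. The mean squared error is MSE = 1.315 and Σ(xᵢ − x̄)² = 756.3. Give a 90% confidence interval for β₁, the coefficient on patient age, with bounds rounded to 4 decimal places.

(0.0106, 0.1482)

SE(b₁) = √(MSE/Sₓₓ) = √(1.315/756.3) = 0.0416981.
df = n − 2 = 307.
t* = t_{0.05, 307} = 1.649832.
Margin = t* × SE = 1.649832 × 0.0416981 = 0.068795.
CI: 0.0794 ± 0.068795 → (0.0106, 0.1482).
With 90% confidence, each one-unit increase in patient age is associated with a change of between 0.0106 and 0.1482 days in hospital length of stay.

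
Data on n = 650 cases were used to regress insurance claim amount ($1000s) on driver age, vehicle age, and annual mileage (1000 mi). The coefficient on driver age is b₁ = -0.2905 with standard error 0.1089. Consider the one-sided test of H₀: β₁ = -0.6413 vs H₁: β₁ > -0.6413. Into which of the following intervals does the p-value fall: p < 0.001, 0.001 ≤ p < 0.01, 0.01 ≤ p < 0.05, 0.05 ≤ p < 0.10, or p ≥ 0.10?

t = (-0.2905 − (-0.6413)) / 0.1089 = 3.221.
df = n − k − 1 = 650 − 3 − 1 = 646.
One-sided p = P(T_{646} > t) ≈ 0.0007.
So p < 0.001.

p < 0.001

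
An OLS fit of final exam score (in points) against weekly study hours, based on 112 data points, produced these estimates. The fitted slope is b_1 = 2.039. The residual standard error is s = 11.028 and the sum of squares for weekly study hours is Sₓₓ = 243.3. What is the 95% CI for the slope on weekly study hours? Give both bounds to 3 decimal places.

SE(b_1) = s/√Sₓₓ = 11.028/√243.3 = 0.70701.
df = n − 2 = 110.
t* = t_{0.025, 110} = 1.981765.
Margin = t* × SE = 1.981765 × 0.70701 = 1.40113.
CI: 2.039 ± 1.40113 → (0.638, 3.440).
With 95% confidence, each one-unit increase in weekly study hours is associated with a change of between 0.638 and 3.440 points in final exam score.

(0.638, 3.440)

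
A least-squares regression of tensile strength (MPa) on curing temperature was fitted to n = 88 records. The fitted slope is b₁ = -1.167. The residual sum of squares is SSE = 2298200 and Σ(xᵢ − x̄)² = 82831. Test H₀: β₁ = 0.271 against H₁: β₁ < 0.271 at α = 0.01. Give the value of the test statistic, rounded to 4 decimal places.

t = -2.5317

MSE = SSE/(n − 2) = 2298200/86 = 26723.3.
SE(b₁) = √(MSE/Sₓₓ) = √(26723.3/82831) = 0.568.
t = (-1.167 − 0.271) / 0.568 = -2.5317.
df = n − 2 = 86.
One-sided p ≈ 0.0066, which is < 0.01, so reject H₀.
There is evidence that the true slope on curing temperature is below 0.271 MPa per unit.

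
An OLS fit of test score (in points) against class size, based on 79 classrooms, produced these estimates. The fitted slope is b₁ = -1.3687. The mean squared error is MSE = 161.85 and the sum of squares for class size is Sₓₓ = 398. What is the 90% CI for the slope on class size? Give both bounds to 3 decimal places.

SE(b₁) = √(MSE/Sₓₓ) = √(161.85/398) = 0.637698.
df = n − 2 = 77.
t* = t_{0.05, 77} = 1.664885.
Margin = t* × SE = 1.664885 × 0.637698 = 1.06169.
CI: -1.3687 ± 1.06169 → (-2.430, -0.307).
With 90% confidence, each one-unit increase in class size is associated with a change of between -2.430 and -0.307 points in test score.

(-2.430, -0.307)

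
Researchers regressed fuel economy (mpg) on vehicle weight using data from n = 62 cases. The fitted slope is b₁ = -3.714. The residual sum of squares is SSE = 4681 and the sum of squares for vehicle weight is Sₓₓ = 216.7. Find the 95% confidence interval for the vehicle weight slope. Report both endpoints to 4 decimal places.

(-4.9142, -2.5138)

MSE = SSE/(n − 2) = 4681/60 = 78.0167.
SE(b₁) = √(MSE/Sₓₓ) = √(78.0167/216.7) = 0.600018.
df = n − 2 = 60.
t* = t_{0.025, 60} = 2.000298.
Margin = t* × SE = 2.000298 × 0.600018 = 1.200215.
CI: -3.714 ± 1.200215 → (-4.9142, -2.5138).
With 95% confidence, each one-unit increase in vehicle weight is associated with a change of between -4.9142 and -2.5138 mpg in fuel economy.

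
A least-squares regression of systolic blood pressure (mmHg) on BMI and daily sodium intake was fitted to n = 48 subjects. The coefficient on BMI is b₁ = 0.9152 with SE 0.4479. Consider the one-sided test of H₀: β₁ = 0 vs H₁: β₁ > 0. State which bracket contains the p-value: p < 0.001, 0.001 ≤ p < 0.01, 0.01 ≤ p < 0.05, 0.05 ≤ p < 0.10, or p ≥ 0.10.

0.01 ≤ p < 0.05

t = 0.9152 / 0.4479 = 2.043.
df = n − k − 1 = 48 − 2 − 1 = 45.
One-sided p = P(T_{45} > t) ≈ 0.0235.
So 0.01 ≤ p < 0.05.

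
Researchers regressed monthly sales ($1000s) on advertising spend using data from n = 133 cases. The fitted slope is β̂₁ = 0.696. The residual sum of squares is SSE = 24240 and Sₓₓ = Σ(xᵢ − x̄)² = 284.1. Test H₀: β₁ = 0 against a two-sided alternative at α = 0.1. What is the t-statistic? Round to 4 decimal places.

t = 0.8624

MSE = SSE/(n − 2) = 24240/131 = 185.038.
SE(β̂₁) = √(MSE/Sₓₓ) = √(185.038/284.1) = 0.80704.
t = 0.696 / 0.80704 = 0.8624.
df = n − 2 = 131.
Two-sided p ≈ 0.3900, which is ≥ 0.1, so fail to reject H₀.
The data do not give significant evidence of an association between advertising spend and monthly sales.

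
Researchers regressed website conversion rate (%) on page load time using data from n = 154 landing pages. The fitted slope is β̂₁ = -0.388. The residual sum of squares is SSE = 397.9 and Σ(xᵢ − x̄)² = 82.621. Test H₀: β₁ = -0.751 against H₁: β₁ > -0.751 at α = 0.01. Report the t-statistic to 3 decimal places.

t = 2.039

MSE = SSE/(n − 2) = 397.9/152 = 2.61776.
SE(β̂₁) = √(MSE/Sₓₓ) = √(2.61776/82.621) = 0.178.
t = (-0.388 − (-0.751)) / 0.178 = 2.039.
df = n − 2 = 152.
One-sided p ≈ 0.0216, which is ≥ 0.01, so fail to reject H₀.
The data do not give significant evidence that the true slope on page load time exceeds -0.751 % per unit.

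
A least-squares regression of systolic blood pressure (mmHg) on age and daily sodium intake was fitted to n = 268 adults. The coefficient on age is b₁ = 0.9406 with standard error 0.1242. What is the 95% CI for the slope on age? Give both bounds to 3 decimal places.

(0.696, 1.185)

df = n − k − 1 = 268 − 2 − 1 = 265.
t* = t_{0.025, 265} = 1.968956.
Margin = t* × SE = 1.968956 × 0.1242 = 0.24454.
CI: 0.9406 ± 0.24454 → (0.696, 1.185).
With 95% confidence, each one-unit increase in age is associated with a change of between 0.696 and 1.185 mmHg in systolic blood pressure, holding the other predictors fixed.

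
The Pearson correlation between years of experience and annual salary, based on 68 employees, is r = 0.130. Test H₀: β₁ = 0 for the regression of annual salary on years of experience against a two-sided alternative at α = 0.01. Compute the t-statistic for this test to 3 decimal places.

t = 1.065

t = r·√(n − 2)/√(1 − r²) = 0.130·√66/√0.9831 = 1.065.
df = n − 2 = 66.
Two-sided p ≈ 0.2907, which is ≥ 0.01, so fail to reject H₀.
The data do not give significant evidence of a linear association between years of experience and annual salary.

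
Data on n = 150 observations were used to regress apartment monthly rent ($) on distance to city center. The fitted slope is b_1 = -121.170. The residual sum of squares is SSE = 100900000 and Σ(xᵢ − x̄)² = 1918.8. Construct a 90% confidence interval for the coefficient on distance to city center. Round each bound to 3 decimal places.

(-152.370, -89.970)

MSE = SSE/(n − 2) = 100900000/148 = 681757.
SE(b_1) = √(MSE/Sₓₓ) = √(681757/1918.8) = 18.8495.
df = n − 2 = 148.
t* = t_{0.05, 148} = 1.655215.
Margin = t* × SE = 1.655215 × 18.8495 = 31.19997.
CI: -121.170 ± 31.19997 → (-152.370, -89.970).
With 90% confidence, each one-unit increase in distance to city center is associated with a change of between -152.370 and -89.970 $ in apartment monthly rent.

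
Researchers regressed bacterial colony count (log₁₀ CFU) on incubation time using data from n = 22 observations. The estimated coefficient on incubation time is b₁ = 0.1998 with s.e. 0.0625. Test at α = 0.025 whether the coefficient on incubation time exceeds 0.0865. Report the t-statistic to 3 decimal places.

H₀: β₁ = 0.0865 vs H₁: β₁ > 0.0865.
t = (b₁ − β₁⁰)/SE = (0.1998 − 0.0865) / 0.0625 = 1.813.
df = n − 2 = 22 − 2 = 20.
One-sided p ≈ 0.0425, which is ≥ 0.025, so fail to reject H₀.
The data do not give significant evidence that the true slope on incubation time exceeds 0.0865 log₁₀ CFU per unit.

t = 1.813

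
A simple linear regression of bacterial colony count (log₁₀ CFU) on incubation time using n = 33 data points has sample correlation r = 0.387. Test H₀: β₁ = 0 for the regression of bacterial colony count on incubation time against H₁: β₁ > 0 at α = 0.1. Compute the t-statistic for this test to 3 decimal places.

t = r·√(n − 2)/√(1 − r²) = 0.387·√31/√0.850231 = 2.337.
df = n − 2 = 31.
One-sided p ≈ 0.0130, which is < 0.1, so reject H₀.
There is evidence of a linear association between incubation time and bacterial colony count.

t = 2.337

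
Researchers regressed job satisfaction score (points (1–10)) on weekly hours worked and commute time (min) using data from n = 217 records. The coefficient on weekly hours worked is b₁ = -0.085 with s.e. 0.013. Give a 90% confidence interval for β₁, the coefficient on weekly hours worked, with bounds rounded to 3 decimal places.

(-0.106, -0.064)

df = n − k − 1 = 217 − 2 − 1 = 214.
t* = t_{0.05, 214} = 1.652005.
Margin = t* × SE = 1.652005 × 0.013 = 0.02148.
CI: -0.085 ± 0.02148 → (-0.106, -0.064).
With 90% confidence, each one-unit increase in weekly hours worked is associated with a change of between -0.106 and -0.064 points (1–10) in job satisfaction score, holding the other predictors fixed.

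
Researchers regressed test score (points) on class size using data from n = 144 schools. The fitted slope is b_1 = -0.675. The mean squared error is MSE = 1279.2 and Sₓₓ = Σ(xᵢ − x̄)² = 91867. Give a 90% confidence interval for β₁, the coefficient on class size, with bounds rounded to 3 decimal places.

SE(b_1) = √(MSE/Sₓₓ) = √(1279.2/91867) = 0.118002.
df = n − 2 = 142.
t* = t_{0.05, 142} = 1.655655.
Margin = t* × SE = 1.655655 × 0.118002 = 0.19537.
CI: -0.675 ± 0.19537 → (-0.870, -0.480).
With 90% confidence, each one-unit increase in class size is associated with a change of between -0.870 and -0.480 points in test score.

(-0.870, -0.480)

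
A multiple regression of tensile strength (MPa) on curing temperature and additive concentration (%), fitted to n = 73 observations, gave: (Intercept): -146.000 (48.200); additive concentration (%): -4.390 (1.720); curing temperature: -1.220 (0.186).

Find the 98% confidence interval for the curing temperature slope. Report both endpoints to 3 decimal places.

(-1.663, -0.777)

Read off: b = -1.220, SE = 0.186 for curing temperature.
df = n − k − 1 = 73 − 2 − 1 = 70.
t* = t_{0.01, 70} = 2.380807.
Margin = t* × SE = 2.380807 × 0.186 = 0.44283.
CI: -1.220 ± 0.44283 → (-1.663, -0.777).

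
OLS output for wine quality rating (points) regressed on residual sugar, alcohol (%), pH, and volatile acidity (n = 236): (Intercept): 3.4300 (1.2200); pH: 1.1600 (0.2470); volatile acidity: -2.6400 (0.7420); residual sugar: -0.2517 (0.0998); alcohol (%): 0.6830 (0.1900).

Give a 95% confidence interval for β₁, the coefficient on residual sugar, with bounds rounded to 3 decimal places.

Read off: b = -0.2517, SE = 0.0998 for residual sugar.
df = n − k − 1 = 236 − 4 − 1 = 231.
t* = t_{0.025, 231} = 1.970287.
Margin = t* × SE = 1.970287 × 0.0998 = 0.19663.
CI: -0.2517 ± 0.19663 → (-0.448, -0.055).

(-0.448, -0.055)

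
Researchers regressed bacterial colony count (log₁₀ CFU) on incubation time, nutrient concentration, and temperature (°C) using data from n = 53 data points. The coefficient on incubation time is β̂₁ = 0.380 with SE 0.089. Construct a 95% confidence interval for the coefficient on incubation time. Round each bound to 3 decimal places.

df = n − k − 1 = 53 − 3 − 1 = 49.
t* = t_{0.025, 49} = 2.009575.
Margin = t* × SE = 2.009575 × 0.089 = 0.17885.
CI: 0.380 ± 0.17885 → (0.201, 0.559).
With 95% confidence, each one-unit increase in incubation time is associated with a change of between 0.201 and 0.559 log₁₀ CFU in bacterial colony count, holding the other predictors fixed.

(0.201, 0.559)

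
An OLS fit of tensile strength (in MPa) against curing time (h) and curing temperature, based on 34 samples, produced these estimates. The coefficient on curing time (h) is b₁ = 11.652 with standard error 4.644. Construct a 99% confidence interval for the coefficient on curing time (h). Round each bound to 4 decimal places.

df = n − k − 1 = 34 − 2 − 1 = 31.
t* = t_{0.005, 31} = 2.744042.
Margin = t* × SE = 2.744042 × 4.644 = 12.743331.
CI: 11.652 ± 12.743331 → (-1.0913, 24.3953).
With 99% confidence, each one-unit increase in curing time (h) is associated with a change of between -1.0913 and 24.3953 MPa in tensile strength, holding the other predictors fixed.

(-1.0913, 24.3953)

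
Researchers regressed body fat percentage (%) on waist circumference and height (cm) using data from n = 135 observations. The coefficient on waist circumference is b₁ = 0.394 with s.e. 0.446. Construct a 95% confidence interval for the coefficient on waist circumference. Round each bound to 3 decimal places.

(-0.488, 1.276)

df = n − k − 1 = 135 − 2 − 1 = 132.
t* = t_{0.025, 132} = 1.978099.
Margin = t* × SE = 1.978099 × 0.446 = 0.88223.
CI: 0.394 ± 0.88223 → (-0.488, 1.276).
With 95% confidence, each one-unit increase in waist circumference is associated with a change of between -0.488 and 1.276 % in body fat percentage, holding the other predictors fixed.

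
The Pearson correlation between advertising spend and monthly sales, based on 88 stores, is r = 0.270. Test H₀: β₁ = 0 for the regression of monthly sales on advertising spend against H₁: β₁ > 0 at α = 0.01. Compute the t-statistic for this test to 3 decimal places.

t = r·√(n − 2)/√(1 − r²) = 0.270·√86/√0.9271 = 2.600.
df = n − 2 = 86.
One-sided p ≈ 0.0055, which is < 0.01, so reject H₀.
There is evidence of a linear association between advertising spend and monthly sales.

t = 2.600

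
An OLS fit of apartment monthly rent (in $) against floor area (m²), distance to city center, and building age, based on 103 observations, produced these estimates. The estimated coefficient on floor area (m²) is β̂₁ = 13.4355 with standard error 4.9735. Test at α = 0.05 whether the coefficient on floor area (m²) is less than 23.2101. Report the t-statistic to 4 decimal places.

t = -1.9653

H₀: β₁ = 23.2101 vs H₁: β₁ < 23.2101.
t = (β̂₁ − β₁⁰)/SE = (13.4355 − 23.2101) / 4.9735 = -1.9653.
df = n − k − 1 = 103 − 3 − 1 = 99.
One-sided p ≈ 0.0261, which is < 0.05, so reject H₀.
There is evidence that the true slope on floor area (m²) is below 23.2101 $ per unit, holding the other predictors fixed.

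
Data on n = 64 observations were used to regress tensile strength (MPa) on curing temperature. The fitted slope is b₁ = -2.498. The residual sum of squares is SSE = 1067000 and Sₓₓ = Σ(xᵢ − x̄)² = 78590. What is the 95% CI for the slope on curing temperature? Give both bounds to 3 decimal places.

(-3.433, -1.563)

MSE = SSE/(n − 2) = 1067000/62 = 17209.7.
SE(b₁) = √(MSE/Sₓₓ) = √(17209.7/78590) = 0.467954.
df = n − 2 = 62.
t* = t_{0.025, 62} = 1.998972.
Margin = t* × SE = 1.998972 × 0.467954 = 0.93543.
CI: -2.498 ± 0.93543 → (-3.433, -1.563).
With 95% confidence, each one-unit increase in curing temperature is associated with a change of between -3.433 and -1.563 MPa in tensile strength.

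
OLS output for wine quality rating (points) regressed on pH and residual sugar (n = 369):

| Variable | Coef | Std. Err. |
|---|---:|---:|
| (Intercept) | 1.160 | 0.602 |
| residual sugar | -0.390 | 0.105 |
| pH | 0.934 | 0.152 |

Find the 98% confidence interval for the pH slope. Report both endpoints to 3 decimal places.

(0.579, 1.289)

Read off: b = 0.934, SE = 0.152 for pH.
df = n − k − 1 = 369 − 2 − 1 = 366.
t* = t_{0.01, 366} = 2.336579.
Margin = t* × SE = 2.336579 × 0.152 = 0.35516.
CI: 0.934 ± 0.35516 → (0.579, 1.289).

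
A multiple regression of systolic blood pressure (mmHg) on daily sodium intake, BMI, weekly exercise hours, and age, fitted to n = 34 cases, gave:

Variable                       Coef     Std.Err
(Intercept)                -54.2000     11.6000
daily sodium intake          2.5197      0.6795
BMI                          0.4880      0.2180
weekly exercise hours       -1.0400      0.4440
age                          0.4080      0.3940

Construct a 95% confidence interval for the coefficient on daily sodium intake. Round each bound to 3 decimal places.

(1.130, 3.909)

Read off: b = 2.5197, SE = 0.6795 for daily sodium intake.
df = n − k − 1 = 34 − 4 − 1 = 29.
t* = t_{0.025, 29} = 2.04523.
Margin = t* × SE = 2.04523 × 0.6795 = 1.38973.
CI: 2.5197 ± 1.38973 → (1.130, 3.909).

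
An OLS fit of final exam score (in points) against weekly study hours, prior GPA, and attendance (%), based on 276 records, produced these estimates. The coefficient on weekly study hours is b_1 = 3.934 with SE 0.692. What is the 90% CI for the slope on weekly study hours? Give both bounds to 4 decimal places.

df = n − k − 1 = 276 − 3 − 1 = 272.
t* = t_{0.05, 272} = 1.650475.
Margin = t* × SE = 1.650475 × 0.692 = 1.142129.
CI: 3.934 ± 1.142129 → (2.7919, 5.0761).
With 90% confidence, each one-unit increase in weekly study hours is associated with a change of between 2.7919 and 5.0761 points in final exam score, holding the other predictors fixed.

(2.7919, 5.0761)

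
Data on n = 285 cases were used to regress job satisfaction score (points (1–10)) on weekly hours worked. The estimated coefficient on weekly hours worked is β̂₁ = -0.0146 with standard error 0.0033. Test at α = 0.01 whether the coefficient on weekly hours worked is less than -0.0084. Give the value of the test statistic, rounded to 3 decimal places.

t = -1.879

H₀: β₁ = -0.0084 vs H₁: β₁ < -0.0084.
t = (β̂₁ − β₁⁰)/SE = (-0.0146 − (-0.0084)) / 0.0033 = -1.879.
df = n − 2 = 285 − 2 = 283.
One-sided p ≈ 0.0307, which is ≥ 0.01, so fail to reject H₀.
The data do not give significant evidence that the true slope on weekly hours worked is below -0.0084 points (1–10) per unit.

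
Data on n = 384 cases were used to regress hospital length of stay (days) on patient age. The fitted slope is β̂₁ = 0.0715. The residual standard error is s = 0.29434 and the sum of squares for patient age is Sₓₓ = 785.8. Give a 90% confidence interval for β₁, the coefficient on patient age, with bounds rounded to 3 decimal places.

SE(β̂₁) = s/√Sₓₓ = 0.29434/√785.8 = 0.0105001.
df = n − 2 = 382.
t* = t_{0.05, 382} = 1.648852.
Margin = t* × SE = 1.648852 × 0.0105001 = 0.01731.
CI: 0.0715 ± 0.01731 → (0.054, 0.089).
With 90% confidence, each one-unit increase in patient age is associated with a change of between 0.054 and 0.089 days in hospital length of stay.

(0.054, 0.089)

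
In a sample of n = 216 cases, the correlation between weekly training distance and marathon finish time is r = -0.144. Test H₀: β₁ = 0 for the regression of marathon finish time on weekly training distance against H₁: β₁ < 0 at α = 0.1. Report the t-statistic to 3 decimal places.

t = -2.129

t = r·√(n − 2)/√(1 − r²) = -0.144·√214/√0.979264 = -2.129.
df = n − 2 = 214.
One-sided p ≈ 0.0172, which is < 0.1, so reject H₀.
There is evidence of a linear association between weekly training distance and marathon finish time.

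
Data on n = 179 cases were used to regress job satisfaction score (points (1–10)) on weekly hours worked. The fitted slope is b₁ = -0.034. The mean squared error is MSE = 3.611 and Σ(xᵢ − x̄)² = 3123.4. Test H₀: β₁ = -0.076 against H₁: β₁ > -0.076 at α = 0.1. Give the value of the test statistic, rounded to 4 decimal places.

SE(b₁) = √(MSE/Sₓₓ) = √(3.611/3123.4) = 0.0340016.
t = (-0.034 − (-0.076)) / 0.0340016 = 1.2352.
df = n − 2 = 177.
One-sided p ≈ 0.1092, which is ≥ 0.1, so fail to reject H₀.
The data do not give significant evidence that the true slope on weekly hours worked exceeds -0.076 points (1–10) per unit.

t = 1.2352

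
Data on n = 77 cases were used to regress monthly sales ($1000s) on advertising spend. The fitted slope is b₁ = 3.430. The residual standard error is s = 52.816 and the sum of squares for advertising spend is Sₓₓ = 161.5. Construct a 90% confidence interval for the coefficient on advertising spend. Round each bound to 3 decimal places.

(-3.492, 10.352)

SE(b₁) = s/√Sₓₓ = 52.816/√161.5 = 4.15604.
df = n − 2 = 75.
t* = t_{0.05, 75} = 1.665425.
Margin = t* × SE = 1.665425 × 4.15604 = 6.92157.
CI: 3.430 ± 6.92157 → (-3.492, 10.352).
With 90% confidence, each one-unit increase in advertising spend is associated with a change of between -3.492 and 10.352 $1000s in monthly sales.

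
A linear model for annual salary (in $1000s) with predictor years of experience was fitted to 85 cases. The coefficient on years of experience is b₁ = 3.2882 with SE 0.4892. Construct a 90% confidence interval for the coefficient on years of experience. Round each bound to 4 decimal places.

df = n − 2 = 85 − 2 = 83.
t* = t_{0.05, 83} = 1.66342.
Margin = t* × SE = 1.66342 × 0.4892 = 0.813745.
CI: 3.2882 ± 0.813745 → (2.4745, 4.1019).
With 90% confidence, each one-unit increase in years of experience is associated with a change of between 2.4745 and 4.1019 $1000s in annual salary.

(2.4745, 4.1019)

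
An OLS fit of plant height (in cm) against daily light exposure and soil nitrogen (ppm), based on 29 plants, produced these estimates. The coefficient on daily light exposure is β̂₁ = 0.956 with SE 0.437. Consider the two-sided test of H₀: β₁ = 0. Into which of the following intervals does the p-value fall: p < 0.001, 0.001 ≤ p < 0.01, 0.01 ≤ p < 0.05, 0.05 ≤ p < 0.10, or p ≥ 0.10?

t = 0.956 / 0.437 = 2.188.
df = n − k − 1 = 29 − 2 − 1 = 26.
Two-sided p = 2·P(T_{26} > |t|) ≈ 0.0379.
So 0.01 ≤ p < 0.05.

0.01 ≤ p < 0.05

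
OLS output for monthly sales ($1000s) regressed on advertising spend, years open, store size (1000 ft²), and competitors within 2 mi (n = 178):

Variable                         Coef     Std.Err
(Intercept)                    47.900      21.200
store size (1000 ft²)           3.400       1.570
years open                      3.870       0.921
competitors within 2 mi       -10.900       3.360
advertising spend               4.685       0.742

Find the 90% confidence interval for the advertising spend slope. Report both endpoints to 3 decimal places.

Read off: b = 4.685, SE = 0.742 for advertising spend.
df = n − k − 1 = 178 − 4 − 1 = 173.
t* = t_{0.05, 173} = 1.653709.
Margin = t* × SE = 1.653709 × 0.742 = 1.22705.
CI: 4.685 ± 1.22705 → (3.458, 5.912).

(3.458, 5.912)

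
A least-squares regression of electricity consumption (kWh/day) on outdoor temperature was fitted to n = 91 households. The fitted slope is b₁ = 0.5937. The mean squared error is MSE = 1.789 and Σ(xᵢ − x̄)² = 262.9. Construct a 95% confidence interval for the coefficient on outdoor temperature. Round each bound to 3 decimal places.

SE(b₁) = √(MSE/Sₓₓ) = √(1.789/262.9) = 0.0824916.
df = n − 2 = 89.
t* = t_{0.025, 89} = 1.986979.
Margin = t* × SE = 1.986979 × 0.0824916 = 0.16391.
CI: 0.5937 ± 0.16391 → (0.430, 0.758).
With 95% confidence, each one-unit increase in outdoor temperature is associated with a change of between 0.430 and 0.758 kWh/day in electricity consumption.

(0.430, 0.758)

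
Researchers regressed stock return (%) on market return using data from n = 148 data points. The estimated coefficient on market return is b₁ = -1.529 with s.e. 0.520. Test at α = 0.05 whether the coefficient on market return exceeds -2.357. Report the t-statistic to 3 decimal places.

t = 1.592

H₀: β₁ = -2.357 vs H₁: β₁ > -2.357.
t = (b₁ − β₁⁰)/SE = (-1.529 − (-2.357)) / 0.520 = 1.592.
df = n − 2 = 148 − 2 = 146.
One-sided p ≈ 0.0567, which is ≥ 0.05, so fail to reject H₀.
The data do not give significant evidence that the true slope on market return exceeds -2.357 % per unit.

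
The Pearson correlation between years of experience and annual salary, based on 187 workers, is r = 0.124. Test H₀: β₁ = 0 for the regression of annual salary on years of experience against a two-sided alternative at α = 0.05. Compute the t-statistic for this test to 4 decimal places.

t = r·√(n − 2)/√(1 − r²) = 0.124·√185/√0.984624 = 1.6997.
df = n − 2 = 185.
Two-sided p ≈ 0.0909, which is ≥ 0.05, so fail to reject H₀.
The data do not give significant evidence of a linear association between years of experience and annual salary.

t = 1.6997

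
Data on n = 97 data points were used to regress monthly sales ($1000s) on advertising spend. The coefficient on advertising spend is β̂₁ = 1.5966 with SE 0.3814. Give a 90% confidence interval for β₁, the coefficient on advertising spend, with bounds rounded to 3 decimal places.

df = n − 2 = 97 − 2 = 95.
t* = t_{0.05, 95} = 1.661052.
Margin = t* × SE = 1.661052 × 0.3814 = 0.63353.
CI: 1.5966 ± 0.63353 → (0.963, 2.230).
With 90% confidence, each one-unit increase in advertising spend is associated with a change of between 0.963 and 2.230 $1000s in monthly sales.

(0.963, 2.230)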